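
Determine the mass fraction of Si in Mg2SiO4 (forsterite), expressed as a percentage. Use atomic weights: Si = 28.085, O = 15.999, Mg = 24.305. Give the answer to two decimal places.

Molar mass of Mg2SiO4: 2·24.305 + 1·28.085 + 4·15.999 = 140.691 g/mol.
Mass of Si per formula unit: 1 × 28.085 = 28.085 g.
Weight fraction Si = 28.085 / 140.691 = 0.1996.

19.96 wt%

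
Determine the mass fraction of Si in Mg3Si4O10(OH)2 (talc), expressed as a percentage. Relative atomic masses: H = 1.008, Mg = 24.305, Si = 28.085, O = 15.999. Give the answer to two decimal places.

Molar mass of Mg3Si4O10(OH)2: 3·24.305 + 4·28.085 + 12·15.999 + 2·1.008 = 379.259 g/mol.
Mass of Si per formula unit: 4 × 28.085 = 112.340 g.
Weight fraction Si = 112.340 / 379.259 = 0.2962.

29.62 weight percent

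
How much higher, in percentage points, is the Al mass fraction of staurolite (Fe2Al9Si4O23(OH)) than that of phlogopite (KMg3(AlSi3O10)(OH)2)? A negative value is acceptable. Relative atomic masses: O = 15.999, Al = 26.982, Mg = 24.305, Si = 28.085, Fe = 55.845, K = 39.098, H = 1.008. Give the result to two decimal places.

Al in Fe2Al9Si4O23(OH): molar mass 851.852 g/mol; 9×26.982 = 242.838 g → 28.51 wt%.
Al in KMg3(AlSi3O10)(OH)2: molar mass 417.254 g/mol; 1×26.982 = 26.982 g → 6.47 wt%.
Difference = 28.51 − 6.47 = 22.04 percentage points.

22.04 percentage points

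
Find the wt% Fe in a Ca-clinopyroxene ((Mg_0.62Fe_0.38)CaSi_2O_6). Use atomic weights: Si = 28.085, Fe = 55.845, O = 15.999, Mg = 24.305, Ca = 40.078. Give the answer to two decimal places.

9.29 wt%

Molar mass of (Mg_0.62Fe_0.38)CaSi_2O_6: 0.62·24.305 + 0.38·55.845 + 1·40.078 + 2·28.085 + 6·15.999 = 228.532 g/mol.
Mass of Fe per formula unit: 0.38 × 55.845 = 21.221 g.
Weight fraction Fe = 21.221 / 228.532 = 0.0929.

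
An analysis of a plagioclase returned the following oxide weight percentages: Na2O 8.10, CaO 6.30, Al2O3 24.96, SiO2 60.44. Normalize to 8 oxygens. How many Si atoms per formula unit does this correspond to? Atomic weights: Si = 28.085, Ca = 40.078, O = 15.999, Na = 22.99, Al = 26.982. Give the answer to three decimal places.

Na2O: 8.10/61.979 = 0.13069 mol → 0.26138 mol Na, 0.13069 mol O.
CaO: 6.30/56.077 = 0.11235 mol → 0.11235 mol Ca, 0.11235 mol O.
Al2O3: 24.96/101.961 = 0.24480 mol → 0.48960 mol Al, 0.73440 mol O.
SiO2: 60.44/60.083 = 1.00594 mol → 1.00594 mol Si, 2.01188 mol O.
Total oxygen = 2.98932 mol. Normalization factor = 8/2.98932 = 2.67619.
Si per 8 O = 1.00594 × 2.67619 = 2.692.

2.692 Si apfu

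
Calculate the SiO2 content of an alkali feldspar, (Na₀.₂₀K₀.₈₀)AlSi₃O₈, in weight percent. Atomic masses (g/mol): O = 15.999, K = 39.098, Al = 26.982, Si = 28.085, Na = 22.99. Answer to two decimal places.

Molar mass of (Na₀.₂₀K₀.₈₀)AlSi₃O₈ = 0.20*22.99 + 0.80*39.098 + 1*26.982 + 3*28.085 + 8*15.999 = 275.105 g/mol.
Each formula unit contains 3 Si, equivalent to 3/1 = 3.0000 mol SiO2.
M(SiO2) = 1×28.085 + 2×15.999 = 60.083 g/mol.
Mass of SiO2 per formula unit = 3.0000 × 60.083 = 180.249 g.
SiO2 wt% = 180.249 / 275.105 × 100 = 65.52%.

65.52 wt%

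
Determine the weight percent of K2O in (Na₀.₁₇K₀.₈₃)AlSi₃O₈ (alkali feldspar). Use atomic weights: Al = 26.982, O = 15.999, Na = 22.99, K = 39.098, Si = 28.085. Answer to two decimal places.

14.18 wt%

Formula mass = 275.589 g/mol.
0.83 K → 0.4150 mol K2O per formula unit; M(K2O) = 94.195, so K2O mass = 39.091 g.
39.091/275.589 × 100 = 14.18 wt%.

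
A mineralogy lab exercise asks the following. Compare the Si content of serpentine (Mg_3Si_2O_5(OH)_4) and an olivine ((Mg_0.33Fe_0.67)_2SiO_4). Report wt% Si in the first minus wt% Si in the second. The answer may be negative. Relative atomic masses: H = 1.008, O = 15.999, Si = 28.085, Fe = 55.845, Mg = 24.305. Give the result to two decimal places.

Si in Mg_3Si_2O_5(OH)_4: molar mass 277.108 g/mol; 2×28.085 = 56.170 g → 20.27 wt%.
Si in (Mg_0.33Fe_0.67)_2SiO_4: molar mass 182.955 g/mol; 1×28.085 = 28.085 g → 15.35 wt%.
Difference = 20.27 − 15.35 = 4.92 percentage points.

4.92 percentage points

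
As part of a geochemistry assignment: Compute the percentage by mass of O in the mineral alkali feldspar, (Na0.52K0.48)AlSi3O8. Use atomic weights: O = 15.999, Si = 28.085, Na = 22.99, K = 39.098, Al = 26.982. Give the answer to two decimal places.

M((Na0.52K0.48)AlSi3O8) = 269.951 g/mol.
O contributes 8 × 15.999 = 127.992 g per mole.
127.992/269.951 = 0.4741 → 47.41%.

47.41 mass %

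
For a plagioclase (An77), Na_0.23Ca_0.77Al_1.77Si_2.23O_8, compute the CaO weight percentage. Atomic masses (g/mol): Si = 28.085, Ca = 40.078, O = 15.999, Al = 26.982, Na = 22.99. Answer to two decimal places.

15.73 wt%

Formula mass = 274.527 g/mol.
0.77 Ca → 0.7700 mol CaO per formula unit; M(CaO) = 56.077, so CaO mass = 43.179 g.
43.179/274.527 × 100 = 15.73 wt%.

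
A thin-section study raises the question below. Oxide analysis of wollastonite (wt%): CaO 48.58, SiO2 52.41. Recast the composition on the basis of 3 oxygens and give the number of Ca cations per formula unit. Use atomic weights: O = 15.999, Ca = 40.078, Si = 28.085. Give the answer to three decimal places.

0.995 Ca apfu

48.58 wt% CaO ÷ 56.077 g/mol = 0.86631 mol, giving 0.86631 Ca and 0.86631 O.
52.41 wt% SiO2 ÷ 60.083 g/mol = 0.87229 mol, giving 0.87229 Si and 1.74458 O.
Oxygen sums to 2.61089; scaling by 3/2.61089 = 1.14903 puts the formula on 3 O.
Ca: 0.86631 × 1.14903 = 0.995 atoms per formula unit.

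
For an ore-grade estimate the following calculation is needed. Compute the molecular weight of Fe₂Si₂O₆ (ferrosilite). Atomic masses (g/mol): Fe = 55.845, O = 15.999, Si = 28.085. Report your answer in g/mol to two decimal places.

263.85 g/mol

Fe: 2 × 55.845 = 111.6900
Si: 2 × 28.085 = 56.1700
O: 6 × 15.999 = 95.9940
Summing the contributions gives the formula mass.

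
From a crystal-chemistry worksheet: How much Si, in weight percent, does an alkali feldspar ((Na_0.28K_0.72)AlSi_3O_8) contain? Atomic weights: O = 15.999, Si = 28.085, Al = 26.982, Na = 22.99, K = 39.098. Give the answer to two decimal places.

30.77 weight percent

Molar mass of (Na_0.28K_0.72)AlSi_3O_8: 0.28*22.99 + 0.72*39.098 + 1*26.982 + 3*28.085 + 8*15.999 = 273.817 g/mol.
Mass of Si per formula unit: 3 × 28.085 = 84.255 g.
Weight fraction Si = 84.255 / 273.817 = 0.3077.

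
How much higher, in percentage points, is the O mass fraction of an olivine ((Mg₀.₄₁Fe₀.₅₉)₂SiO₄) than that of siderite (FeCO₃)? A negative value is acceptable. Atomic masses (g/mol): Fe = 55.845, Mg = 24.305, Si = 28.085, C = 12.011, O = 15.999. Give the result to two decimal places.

-5.46 percentage points

First mineral: 63.996 g O in 177.908 g formula = 35.97 wt% O.
Second mineral: 47.997 g O in 115.853 g formula = 41.43 wt% O.
35.97% − 41.43% gives a difference of -5.46 percentage points.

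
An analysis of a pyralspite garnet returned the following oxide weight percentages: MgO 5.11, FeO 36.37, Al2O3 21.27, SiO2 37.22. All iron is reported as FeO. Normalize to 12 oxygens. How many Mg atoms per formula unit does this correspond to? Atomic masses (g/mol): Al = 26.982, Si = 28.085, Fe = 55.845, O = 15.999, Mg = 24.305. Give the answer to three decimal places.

5.11 wt% MgO ÷ 40.304 g/mol = 0.12679 mol, giving 0.12679 Mg and 0.12679 O.
36.37 wt% FeO ÷ 71.844 g/mol = 0.50624 mol, giving 0.50624 Fe and 0.50624 O.
21.27 wt% Al2O3 ÷ 101.961 g/mol = 0.20861 mol, giving 0.41722 Al and 0.62583 O.
37.22 wt% SiO2 ÷ 60.083 g/mol = 0.61948 mol, giving 0.61948 Si and 1.23896 O.
Oxygen sums to 2.49782; scaling by 12/2.49782 = 4.80419 puts the formula on 12 O.
Mg: 0.12679 × 4.80419 = 0.609 atoms per formula unit.

0.609 Mg apfu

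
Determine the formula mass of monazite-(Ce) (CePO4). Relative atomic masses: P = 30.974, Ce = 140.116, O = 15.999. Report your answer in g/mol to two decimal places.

235.09 g/mol

Ce: 1 × 140.116 = 140.1160
P: 1 × 30.974 = 30.9740
O: 4 × 15.999 = 63.9960
Summing the contributions gives the formula mass.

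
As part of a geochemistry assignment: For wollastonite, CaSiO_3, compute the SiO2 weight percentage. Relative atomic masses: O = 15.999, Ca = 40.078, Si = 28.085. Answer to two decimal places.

Molar mass of CaSiO_3 = 1*40.078 + 1*28.085 + 3*15.999 = 116.160 g/mol.
Each formula unit contains 1 Si, equivalent to 1/1 = 1.0000 mol SiO2.
M(SiO2) = 1×28.085 + 2×15.999 = 60.083 g/mol.
Mass of SiO2 per formula unit = 1.0000 × 60.083 = 60.083 g.
SiO2 wt% = 60.083 / 116.160 × 100 = 51.72%.

51.72 wt%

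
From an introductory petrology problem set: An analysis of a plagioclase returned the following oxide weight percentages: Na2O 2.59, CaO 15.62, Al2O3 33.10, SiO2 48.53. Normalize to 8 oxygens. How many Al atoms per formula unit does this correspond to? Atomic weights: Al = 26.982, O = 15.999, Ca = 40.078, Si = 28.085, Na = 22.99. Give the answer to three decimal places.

1.785 Al apfu

Na2O: 2.59/61.979 = 0.04179 mol → 0.08358 mol Na, 0.04179 mol O.
CaO: 15.62/56.077 = 0.27855 mol → 0.27855 mol Ca, 0.27855 mol O.
Al2O3: 33.10/101.961 = 0.32463 mol → 0.64926 mol Al, 0.97389 mol O.
SiO2: 48.53/60.083 = 0.80772 mol → 0.80772 mol Si, 1.61544 mol O.
Total oxygen = 2.90967 mol. Normalization factor = 8/2.90967 = 2.74945.
Al per 8 O = 0.64926 × 2.74945 = 1.785.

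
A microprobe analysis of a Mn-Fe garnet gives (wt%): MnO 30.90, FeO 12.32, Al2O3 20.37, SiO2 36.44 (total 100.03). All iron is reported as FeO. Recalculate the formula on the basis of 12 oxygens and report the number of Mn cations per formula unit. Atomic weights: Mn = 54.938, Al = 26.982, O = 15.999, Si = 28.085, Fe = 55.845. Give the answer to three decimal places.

30.90 wt% MnO ÷ 70.937 g/mol = 0.43560 mol, giving 0.43560 Mn and 0.43560 O.
12.32 wt% FeO ÷ 71.844 g/mol = 0.17148 mol, giving 0.17148 Fe and 0.17148 O.
20.37 wt% Al2O3 ÷ 101.961 g/mol = 0.19978 mol, giving 0.39956 Al and 0.59934 O.
36.44 wt% SiO2 ÷ 60.083 g/mol = 0.60649 mol, giving 0.60649 Si and 1.21298 O.
Oxygen sums to 2.41940; scaling by 12/2.41940 = 4.95991 puts the formula on 12 O.
Mn: 0.43560 × 4.95991 = 2.161 atoms per formula unit.

2.161 Mn apfu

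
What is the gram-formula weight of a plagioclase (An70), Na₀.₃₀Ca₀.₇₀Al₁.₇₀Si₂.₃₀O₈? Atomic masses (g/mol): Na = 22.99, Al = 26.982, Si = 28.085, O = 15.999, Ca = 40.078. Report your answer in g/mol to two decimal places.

M = 0.30(22.99) + 0.70(40.078) + 1.70(26.982) + 2.30(28.085) + 8(15.999)

273.41 g/mol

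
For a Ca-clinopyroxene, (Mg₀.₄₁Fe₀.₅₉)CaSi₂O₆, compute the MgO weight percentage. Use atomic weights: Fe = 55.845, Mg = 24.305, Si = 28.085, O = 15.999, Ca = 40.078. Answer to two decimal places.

7.03 wt%

M((Mg₀.₄₁Fe₀.₅₉)CaSi₂O₆) = 235.156 g/mol; M(MgO) = 40.304 g/mol.
Moles MgO per formula unit = 0.41 Mg ÷ 1 = 0.4100.
MgO fraction = (0.4100 × 40.304) / 235.156 = 16.525/235.156 = 0.0703.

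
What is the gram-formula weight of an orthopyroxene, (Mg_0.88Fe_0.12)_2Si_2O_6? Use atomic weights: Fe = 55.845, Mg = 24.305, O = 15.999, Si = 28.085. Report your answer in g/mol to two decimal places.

M = 1.76(24.305) + 0.24(55.845) + 2(28.085) + 6(15.999)

208.34 g/mol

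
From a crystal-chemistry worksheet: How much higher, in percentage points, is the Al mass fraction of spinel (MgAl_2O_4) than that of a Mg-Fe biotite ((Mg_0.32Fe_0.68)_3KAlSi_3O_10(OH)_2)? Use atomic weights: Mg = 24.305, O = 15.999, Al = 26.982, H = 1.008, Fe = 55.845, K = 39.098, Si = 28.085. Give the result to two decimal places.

32.33 percentage points

First mineral: 53.964 g Al in 142.265 g formula = 37.93 wt% Al.
Second mineral: 26.982 g Al in 481.596 g formula = 5.60 wt% Al.
37.93% − 5.60% gives a difference of 32.33 percentage points.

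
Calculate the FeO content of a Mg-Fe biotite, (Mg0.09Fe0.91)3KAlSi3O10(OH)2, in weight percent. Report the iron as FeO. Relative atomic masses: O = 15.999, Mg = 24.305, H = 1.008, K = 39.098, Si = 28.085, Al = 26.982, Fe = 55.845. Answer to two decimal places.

Formula mass = 503.358 g/mol.
2.73 Fe → 2.7300 mol FeO per formula unit; M(FeO) = 71.844, so FeO mass = 196.134 g.
196.134/503.358 × 100 = 38.97 wt%.

38.97 wt%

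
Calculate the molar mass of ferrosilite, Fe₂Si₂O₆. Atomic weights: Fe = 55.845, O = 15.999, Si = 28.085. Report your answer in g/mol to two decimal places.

Fe: 2 × 55.845 = 111.6900
Si: 2 × 28.085 = 56.1700
O: 6 × 15.999 = 95.9940
Summing the contributions gives the formula mass.

263.85 g/mol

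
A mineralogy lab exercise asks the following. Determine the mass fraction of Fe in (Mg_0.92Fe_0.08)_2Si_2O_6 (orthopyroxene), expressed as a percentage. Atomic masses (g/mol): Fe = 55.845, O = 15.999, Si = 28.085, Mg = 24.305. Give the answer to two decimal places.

4.34 wt%

Formula mass = 1.84×24.305 + 0.16×55.845 + 2×28.085 + 6×15.999 = 205.820 g/mol, of which 8.935 g is Fe.
So Fe makes up 8.935/205.820 = 0.0434 of the mass, i.e. 4.34%.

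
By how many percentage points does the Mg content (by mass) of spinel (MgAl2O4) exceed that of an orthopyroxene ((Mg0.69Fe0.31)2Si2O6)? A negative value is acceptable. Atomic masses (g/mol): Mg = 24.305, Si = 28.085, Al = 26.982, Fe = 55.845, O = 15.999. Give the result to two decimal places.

First mineral: 24.305 g Mg in 142.265 g formula = 17.08 wt% Mg.
Second mineral: 33.541 g Mg in 220.329 g formula = 15.22 wt% Mg.
17.08% − 15.22% gives a difference of 1.86 percentage points.

1.86 percentage points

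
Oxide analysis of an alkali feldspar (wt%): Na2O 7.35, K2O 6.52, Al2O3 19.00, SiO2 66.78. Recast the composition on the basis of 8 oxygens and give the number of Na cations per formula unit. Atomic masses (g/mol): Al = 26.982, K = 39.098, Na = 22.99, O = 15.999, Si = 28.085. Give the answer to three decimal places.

7.35 wt% Na2O ÷ 61.979 g/mol = 0.11859 mol, giving 0.23718 Na and 0.11859 O.
6.52 wt% K2O ÷ 94.195 g/mol = 0.06922 mol, giving 0.13844 K and 0.06922 O.
19.00 wt% Al2O3 ÷ 101.961 g/mol = 0.18635 mol, giving 0.37270 Al and 0.55905 O.
66.78 wt% SiO2 ÷ 60.083 g/mol = 1.11146 mol, giving 1.11146 Si and 2.22292 O.
Oxygen sums to 2.96978; scaling by 8/2.96978 = 2.69380 puts the formula on 8 O.
Na: 0.23718 × 2.69380 = 0.639 atoms per formula unit.

0.639 Na apfu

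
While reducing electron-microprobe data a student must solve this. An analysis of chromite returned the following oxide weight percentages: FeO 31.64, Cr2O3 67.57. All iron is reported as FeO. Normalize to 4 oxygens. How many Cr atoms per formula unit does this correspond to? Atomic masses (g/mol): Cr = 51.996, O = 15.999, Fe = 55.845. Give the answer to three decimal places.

2.005 Cr apfu

FeO (M=71.844): mol = 0.44040; Fe = 0.44040, O = 0.44040.
Cr2O3 (M=151.989): mol = 0.44457; Cr = 0.88914, O = 1.33371.
ΣO = 1.77411; factor = 4/ΣO = 2.25465.
Cr apfu = 0.88914 × 2.25465 = 2.005.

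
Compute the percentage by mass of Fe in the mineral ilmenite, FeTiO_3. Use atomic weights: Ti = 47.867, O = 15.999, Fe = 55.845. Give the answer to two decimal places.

36.81 weight percent

Molar mass of FeTiO_3: 1×55.845 + 1×47.867 + 3×15.999 = 151.709 g/mol.
Mass of Fe per formula unit: 1 × 55.845 = 55.845 g.
Weight fraction Fe = 55.845 / 151.709 = 0.3681.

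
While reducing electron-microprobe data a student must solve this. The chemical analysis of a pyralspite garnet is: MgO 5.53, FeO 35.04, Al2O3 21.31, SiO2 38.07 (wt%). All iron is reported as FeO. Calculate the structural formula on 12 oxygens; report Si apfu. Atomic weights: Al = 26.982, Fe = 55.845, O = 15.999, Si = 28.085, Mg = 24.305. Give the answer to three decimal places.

3.018 Si apfu

MgO (M=40.304): mol = 0.13721; Mg = 0.13721, O = 0.13721.
FeO (M=71.844): mol = 0.48772; Fe = 0.48772, O = 0.48772.
Al2O3 (M=101.961): mol = 0.20900; Al = 0.41800, O = 0.62700.
SiO2 (M=60.083): mol = 0.63362; Si = 0.63362, O = 1.26724.
ΣO = 2.51917; factor = 12/ΣO = 4.76347.
Si apfu = 0.63362 × 4.76347 = 3.018.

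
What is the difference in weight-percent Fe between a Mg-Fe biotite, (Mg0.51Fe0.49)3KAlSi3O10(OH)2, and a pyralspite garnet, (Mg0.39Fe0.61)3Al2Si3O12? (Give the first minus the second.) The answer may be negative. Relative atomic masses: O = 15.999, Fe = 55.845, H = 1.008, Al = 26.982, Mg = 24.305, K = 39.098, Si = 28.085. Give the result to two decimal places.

Fe in (Mg0.51Fe0.49)3KAlSi3O10(OH)2: molar mass 463.618 g/mol; 1.47×55.845 = 82.092 g → 17.71 wt%.
Fe in (Mg0.39Fe0.61)3Al2Si3O12: molar mass 460.840 g/mol; 1.83×55.845 = 102.196 g → 22.18 wt%.
Difference = 17.71 − 22.18 = -4.47 percentage points.

-4.47 percentage points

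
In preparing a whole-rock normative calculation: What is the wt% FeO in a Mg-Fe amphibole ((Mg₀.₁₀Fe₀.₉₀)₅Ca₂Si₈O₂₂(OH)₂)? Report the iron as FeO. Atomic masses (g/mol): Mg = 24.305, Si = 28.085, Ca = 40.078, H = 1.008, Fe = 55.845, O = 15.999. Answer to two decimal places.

33.88 wt%

Formula mass = 954.283 g/mol.
4.50 Fe → 4.5000 mol FeO per formula unit; M(FeO) = 71.844, so FeO mass = 323.298 g.
323.298/954.283 × 100 = 33.88 wt%.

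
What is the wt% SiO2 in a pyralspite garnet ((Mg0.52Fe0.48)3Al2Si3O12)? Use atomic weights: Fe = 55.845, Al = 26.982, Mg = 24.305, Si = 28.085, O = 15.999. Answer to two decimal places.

40.19 wt%

M((Mg0.52Fe0.48)3Al2Si3O12) = 448.540 g/mol; M(SiO2) = 60.083 g/mol.
Moles SiO2 per formula unit = 3 Si ÷ 1 = 3.0000.
SiO2 fraction = (3.0000 × 60.083) / 448.540 = 180.249/448.540 = 0.4019.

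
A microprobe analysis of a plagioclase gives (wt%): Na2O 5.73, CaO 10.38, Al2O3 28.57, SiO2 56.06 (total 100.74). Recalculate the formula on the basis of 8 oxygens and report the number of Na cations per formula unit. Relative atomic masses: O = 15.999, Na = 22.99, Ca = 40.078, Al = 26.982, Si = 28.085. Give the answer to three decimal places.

5.73 wt% Na2O ÷ 61.979 g/mol = 0.09245 mol, giving 0.18490 Na and 0.09245 O.
10.38 wt% CaO ÷ 56.077 g/mol = 0.18510 mol, giving 0.18510 Ca and 0.18510 O.
28.57 wt% Al2O3 ÷ 101.961 g/mol = 0.28021 mol, giving 0.56042 Al and 0.84063 O.
56.06 wt% SiO2 ÷ 60.083 g/mol = 0.93304 mol, giving 0.93304 Si and 1.86608 O.
Oxygen sums to 2.98426; scaling by 8/2.98426 = 2.68073 puts the formula on 8 O.
Na: 0.18490 × 2.68073 = 0.496 atoms per formula unit.

0.496 Na apfu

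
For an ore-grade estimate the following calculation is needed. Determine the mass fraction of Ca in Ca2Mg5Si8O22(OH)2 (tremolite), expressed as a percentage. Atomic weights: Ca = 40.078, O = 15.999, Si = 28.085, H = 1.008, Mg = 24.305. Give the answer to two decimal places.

Molar mass of Ca2Mg5Si8O22(OH)2: 2·40.078 + 5·24.305 + 8·28.085 + 24·15.999 + 2·1.008 = 812.353 g/mol.
Mass of Ca per formula unit: 2 × 40.078 = 80.156 g.
Weight fraction Ca = 80.156 / 812.353 = 0.0987.

9.87 wt%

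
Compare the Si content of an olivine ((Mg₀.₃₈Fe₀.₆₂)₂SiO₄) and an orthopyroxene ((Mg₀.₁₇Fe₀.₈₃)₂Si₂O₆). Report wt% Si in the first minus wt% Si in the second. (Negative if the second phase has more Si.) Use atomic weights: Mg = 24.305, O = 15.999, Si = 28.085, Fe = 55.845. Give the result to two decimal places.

Si in (Mg₀.₃₈Fe₀.₆₂)₂SiO₄: molar mass 179.801 g/mol; 1×28.085 = 28.085 g → 15.62 wt%.
Si in (Mg₀.₁₇Fe₀.₈₃)₂Si₂O₆: molar mass 253.130 g/mol; 2×28.085 = 56.170 g → 22.19 wt%.
Difference = 15.62 − 22.19 = -6.57 percentage points.

-6.57 percentage points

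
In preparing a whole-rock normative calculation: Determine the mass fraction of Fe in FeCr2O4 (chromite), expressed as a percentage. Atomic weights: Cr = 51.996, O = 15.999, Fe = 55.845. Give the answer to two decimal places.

24.95 mass %

M(FeCr2O4) = 223.833 g/mol.
Fe contributes 1 × 55.845 = 55.845 g per mole.
55.845/223.833 = 0.2495 → 24.95%.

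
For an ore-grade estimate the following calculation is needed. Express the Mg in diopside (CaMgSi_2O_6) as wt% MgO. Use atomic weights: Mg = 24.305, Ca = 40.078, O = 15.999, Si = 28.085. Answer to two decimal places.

M(CaMgSi_2O_6) = 216.547 g/mol; M(MgO) = 40.304 g/mol.
Moles MgO per formula unit = 1 Mg ÷ 1 = 1.0000.
MgO fraction = (1.0000 × 40.304) / 216.547 = 40.304/216.547 = 0.1861.

18.61 wt%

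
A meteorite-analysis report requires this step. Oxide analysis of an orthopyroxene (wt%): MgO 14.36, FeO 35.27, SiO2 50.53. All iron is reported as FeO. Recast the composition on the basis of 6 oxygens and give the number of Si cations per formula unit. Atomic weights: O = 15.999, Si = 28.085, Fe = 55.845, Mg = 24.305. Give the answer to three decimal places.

1.995 Si apfu

MgO: 14.36/40.304 = 0.35629 mol → 0.35629 mol Mg, 0.35629 mol O.
FeO: 35.27/71.844 = 0.49092 mol → 0.49092 mol Fe, 0.49092 mol O.
SiO2: 50.53/60.083 = 0.84100 mol → 0.84100 mol Si, 1.68200 mol O.
Total oxygen = 2.52921 mol. Normalization factor = 6/2.52921 = 2.37228.
Si per 6 O = 0.84100 × 2.37228 = 1.995.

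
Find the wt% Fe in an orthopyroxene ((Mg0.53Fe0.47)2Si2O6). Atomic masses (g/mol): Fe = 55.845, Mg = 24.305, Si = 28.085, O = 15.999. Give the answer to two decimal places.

22.78 weight percent

Formula mass = 1.06×24.305 + 0.94×55.845 + 2×28.085 + 6×15.999 = 230.422 g/mol, of which 52.494 g is Fe.
So Fe makes up 52.494/230.422 = 0.2278 of the mass, i.e. 22.78%.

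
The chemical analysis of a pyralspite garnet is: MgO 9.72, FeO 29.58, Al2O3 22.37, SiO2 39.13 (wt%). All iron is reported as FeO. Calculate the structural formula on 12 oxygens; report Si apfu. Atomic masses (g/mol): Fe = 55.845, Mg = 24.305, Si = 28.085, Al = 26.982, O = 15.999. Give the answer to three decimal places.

MgO (M=40.304): mol = 0.24117; Mg = 0.24117, O = 0.24117.
FeO (M=71.844): mol = 0.41173; Fe = 0.41173, O = 0.41173.
Al2O3 (M=101.961): mol = 0.21940; Al = 0.43880, O = 0.65820.
SiO2 (M=60.083): mol = 0.65127; Si = 0.65127, O = 1.30254.
ΣO = 2.61364; factor = 12/ΣO = 4.59130.
Si apfu = 0.65127 × 4.59130 = 2.990.

2.990 Si apfu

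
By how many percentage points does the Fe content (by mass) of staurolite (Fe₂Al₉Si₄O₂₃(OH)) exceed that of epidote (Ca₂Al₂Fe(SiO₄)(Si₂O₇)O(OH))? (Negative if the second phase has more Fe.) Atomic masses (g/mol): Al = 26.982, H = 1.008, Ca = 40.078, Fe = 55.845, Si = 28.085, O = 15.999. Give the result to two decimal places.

M(Fe₂Al₉Si₄O₂₃(OH)) = 851.852 g/mol, so wt% Fe = 111.690/851.852 × 100 = 13.11%.
M(Ca₂Al₂Fe(SiO₄)(Si₂O₇)O(OH)) = 483.215 g/mol, so wt% Fe = 55.845/483.215 × 100 = 11.56%.
13.11 − 11.56 = 1.55 pp.

1.55 percentage points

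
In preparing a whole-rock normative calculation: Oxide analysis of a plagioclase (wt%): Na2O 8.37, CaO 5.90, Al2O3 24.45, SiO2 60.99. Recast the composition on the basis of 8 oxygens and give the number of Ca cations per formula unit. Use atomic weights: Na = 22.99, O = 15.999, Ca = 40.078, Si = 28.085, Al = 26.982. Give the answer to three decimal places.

Na2O: 8.37/61.979 = 0.13505 mol → 0.27010 mol Na, 0.13505 mol O.
CaO: 5.90/56.077 = 0.10521 mol → 0.10521 mol Ca, 0.10521 mol O.
Al2O3: 24.45/101.961 = 0.23980 mol → 0.47960 mol Al, 0.71940 mol O.
SiO2: 60.99/60.083 = 1.01510 mol → 1.01510 mol Si, 2.03020 mol O.
Total oxygen = 2.98986 mol. Normalization factor = 8/2.98986 = 2.67571.
Ca per 8 O = 0.10521 × 2.67571 = 0.282.

0.282 Ca apfu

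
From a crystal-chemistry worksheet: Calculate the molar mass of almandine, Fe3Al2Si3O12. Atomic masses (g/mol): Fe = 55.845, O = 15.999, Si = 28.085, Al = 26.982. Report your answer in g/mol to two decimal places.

M = 3(55.845) + 2(26.982) + 3(28.085) + 12(15.999)

497.74 g/mol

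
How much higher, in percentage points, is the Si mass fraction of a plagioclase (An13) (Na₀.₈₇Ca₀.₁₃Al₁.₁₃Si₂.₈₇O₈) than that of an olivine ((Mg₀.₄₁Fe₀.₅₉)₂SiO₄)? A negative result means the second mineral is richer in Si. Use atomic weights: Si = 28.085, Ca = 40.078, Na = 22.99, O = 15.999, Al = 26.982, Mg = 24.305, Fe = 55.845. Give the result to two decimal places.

14.71 percentage points

Si in Na₀.₈₇Ca₀.₁₃Al₁.₁₃Si₂.₈₇O₈: molar mass 264.297 g/mol; 2.87×28.085 = 80.604 g → 30.50 wt%.
Si in (Mg₀.₄₁Fe₀.₅₉)₂SiO₄: molar mass 177.908 g/mol; 1×28.085 = 28.085 g → 15.79 wt%.
Difference = 30.50 − 15.79 = 14.71 percentage points.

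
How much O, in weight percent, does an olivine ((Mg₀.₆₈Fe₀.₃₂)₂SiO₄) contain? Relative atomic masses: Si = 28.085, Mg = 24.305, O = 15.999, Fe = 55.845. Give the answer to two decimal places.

39.78 weight percent

M((Mg₀.₆₈Fe₀.₃₂)₂SiO₄) = 160.877 g/mol.
O contributes 4 × 15.999 = 63.996 g per mole.
63.996/160.877 = 0.3978 → 39.78%.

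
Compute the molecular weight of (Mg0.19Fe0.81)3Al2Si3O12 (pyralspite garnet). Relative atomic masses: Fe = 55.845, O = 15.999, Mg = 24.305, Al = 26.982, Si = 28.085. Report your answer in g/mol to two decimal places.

M = 0.57·24.305 + 2.43·55.845 + 2·26.982 + 3·28.085 + 12·15.999

479.76 g/mol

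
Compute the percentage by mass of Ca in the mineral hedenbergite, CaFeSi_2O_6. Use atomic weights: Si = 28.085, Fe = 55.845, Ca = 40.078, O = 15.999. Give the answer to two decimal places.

16.15 wt%

Molar mass of CaFeSi_2O_6: 1×40.078 + 1×55.845 + 2×28.085 + 6×15.999 = 248.087 g/mol.
Mass of Ca per formula unit: 1 × 40.078 = 40.078 g.
Weight fraction Ca = 40.078 / 248.087 = 0.1615.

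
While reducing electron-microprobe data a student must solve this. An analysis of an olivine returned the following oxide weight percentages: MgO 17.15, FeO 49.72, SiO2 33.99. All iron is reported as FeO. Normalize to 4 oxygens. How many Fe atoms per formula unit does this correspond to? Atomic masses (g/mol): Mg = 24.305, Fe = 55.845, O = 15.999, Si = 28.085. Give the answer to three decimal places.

MgO (M=40.304): mol = 0.42552; Mg = 0.42552, O = 0.42552.
FeO (M=71.844): mol = 0.69206; Fe = 0.69206, O = 0.69206.
SiO2 (M=60.083): mol = 0.56572; Si = 0.56572, O = 1.13144.
ΣO = 2.24902; factor = 4/ΣO = 1.77855.
Fe apfu = 0.69206 × 1.77855 = 1.231.

1.231 Fe apfu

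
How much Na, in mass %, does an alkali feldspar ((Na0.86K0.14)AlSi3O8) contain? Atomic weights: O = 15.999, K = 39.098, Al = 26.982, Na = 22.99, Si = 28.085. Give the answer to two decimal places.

7.48 mass %

Formula mass = 0.86·22.99 + 0.14·39.098 + 1·26.982 + 3·28.085 + 8·15.999 = 264.474 g/mol, of which 19.771 g is Na.
So Na makes up 19.771/264.474 = 0.0748 of the mass, i.e. 7.48%.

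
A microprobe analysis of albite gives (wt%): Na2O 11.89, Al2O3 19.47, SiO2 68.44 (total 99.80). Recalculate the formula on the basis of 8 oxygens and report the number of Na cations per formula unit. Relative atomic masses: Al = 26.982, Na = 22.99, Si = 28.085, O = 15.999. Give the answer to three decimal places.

1.009 Na apfu

Na2O: 11.89/61.979 = 0.19184 mol → 0.38368 mol Na, 0.19184 mol O.
Al2O3: 19.47/101.961 = 0.19096 mol → 0.38192 mol Al, 0.57288 mol O.
SiO2: 68.44/60.083 = 1.13909 mol → 1.13909 mol Si, 2.27818 mol O.
Total oxygen = 3.04290 mol. Normalization factor = 8/3.04290 = 2.62907.
Na per 8 O = 0.38368 × 2.62907 = 1.009.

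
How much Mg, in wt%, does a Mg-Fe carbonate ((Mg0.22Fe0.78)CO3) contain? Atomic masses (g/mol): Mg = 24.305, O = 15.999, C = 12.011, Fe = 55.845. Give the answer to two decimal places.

4.91 wt%

M((Mg0.22Fe0.78)CO3) = 108.914 g/mol.
Mg contributes 0.22 × 24.305 = 5.347 g per mole.
5.347/108.914 = 0.0491 → 4.91%.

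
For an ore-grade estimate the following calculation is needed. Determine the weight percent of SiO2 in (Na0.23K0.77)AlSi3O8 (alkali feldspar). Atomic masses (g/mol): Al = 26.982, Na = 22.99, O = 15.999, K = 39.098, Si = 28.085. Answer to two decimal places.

Formula mass = 274.622 g/mol.
3 Si → 3.0000 mol SiO2 per formula unit; M(SiO2) = 60.083, so SiO2 mass = 180.249 g.
180.249/274.622 × 100 = 65.64 wt%.

65.64 wt%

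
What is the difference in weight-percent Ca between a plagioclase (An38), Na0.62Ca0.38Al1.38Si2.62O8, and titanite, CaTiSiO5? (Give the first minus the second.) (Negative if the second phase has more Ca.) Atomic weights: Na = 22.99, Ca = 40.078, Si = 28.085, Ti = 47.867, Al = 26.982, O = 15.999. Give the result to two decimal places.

First mineral: 15.230 g Ca in 268.293 g formula = 5.68 wt% Ca.
Second mineral: 40.078 g Ca in 196.025 g formula = 20.45 wt% Ca.
5.68% − 20.45% gives a difference of -14.77 percentage points.

-14.77 percentage points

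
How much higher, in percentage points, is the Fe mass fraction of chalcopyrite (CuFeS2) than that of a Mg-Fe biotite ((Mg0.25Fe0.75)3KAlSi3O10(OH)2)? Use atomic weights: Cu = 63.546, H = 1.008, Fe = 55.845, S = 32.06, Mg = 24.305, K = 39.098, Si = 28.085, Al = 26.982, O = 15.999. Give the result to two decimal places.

4.69 percentage points

Fe in CuFeS2: molar mass 183.511 g/mol; 1×55.845 = 55.845 g → 30.43 wt%.
Fe in (Mg0.25Fe0.75)3KAlSi3O10(OH)2: molar mass 488.219 g/mol; 2.25×55.845 = 125.651 g → 25.74 wt%.
Difference = 30.43 − 25.74 = 4.69 percentage points.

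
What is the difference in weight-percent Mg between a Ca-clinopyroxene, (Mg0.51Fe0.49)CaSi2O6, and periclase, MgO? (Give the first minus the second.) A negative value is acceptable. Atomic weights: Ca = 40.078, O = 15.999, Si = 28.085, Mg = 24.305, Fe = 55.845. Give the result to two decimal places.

-54.96 percentage points

M((Mg0.51Fe0.49)CaSi2O6) = 232.002 g/mol, so wt% Mg = 12.396/232.002 × 100 = 5.34%.
M(MgO) = 40.304 g/mol, so wt% Mg = 24.305/40.304 × 100 = 60.30%.
5.34 − 60.30 = -54.96 pp.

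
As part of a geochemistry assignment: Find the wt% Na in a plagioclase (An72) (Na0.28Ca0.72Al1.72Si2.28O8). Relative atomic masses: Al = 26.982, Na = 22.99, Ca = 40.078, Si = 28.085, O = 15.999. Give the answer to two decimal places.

2.35 weight percent

Formula mass = 0.28·22.99 + 0.72·40.078 + 1.72·26.982 + 2.28·28.085 + 8·15.999 = 273.728 g/mol, of which 6.437 g is Na.
So Na makes up 6.437/273.728 = 0.0235 of the mass, i.e. 2.35%.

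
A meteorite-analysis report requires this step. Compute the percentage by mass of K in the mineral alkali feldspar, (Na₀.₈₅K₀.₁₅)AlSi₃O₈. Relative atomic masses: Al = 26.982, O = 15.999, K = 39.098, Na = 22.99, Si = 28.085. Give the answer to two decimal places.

Molar mass of (Na₀.₈₅K₀.₁₅)AlSi₃O₈: 0.85·22.99 + 0.15·39.098 + 1·26.982 + 3·28.085 + 8·15.999 = 264.635 g/mol.
Mass of K per formula unit: 0.15 × 39.098 = 5.865 g.
Weight fraction K = 5.865 / 264.635 = 0.0222.

2.22 weight percent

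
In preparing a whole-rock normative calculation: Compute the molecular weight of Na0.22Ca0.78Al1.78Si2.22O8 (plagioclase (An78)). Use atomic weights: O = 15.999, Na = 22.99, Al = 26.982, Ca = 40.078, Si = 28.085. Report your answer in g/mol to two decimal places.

274.69 g/mol

M = 0.22×22.99 + 0.78×40.078 + 1.78×26.982 + 2.22×28.085 + 8×15.999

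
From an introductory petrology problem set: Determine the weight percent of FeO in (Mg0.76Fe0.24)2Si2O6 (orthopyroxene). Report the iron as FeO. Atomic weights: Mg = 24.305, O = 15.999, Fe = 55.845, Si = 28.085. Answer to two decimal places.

15.97 wt%

Formula mass = 215.913 g/mol.
0.48 Fe → 0.4800 mol FeO per formula unit; M(FeO) = 71.844, so FeO mass = 34.485 g.
34.485/215.913 × 100 = 15.97 wt%.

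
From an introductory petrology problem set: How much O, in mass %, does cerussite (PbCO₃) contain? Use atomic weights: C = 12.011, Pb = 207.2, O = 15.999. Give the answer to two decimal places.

M(PbCO₃) = 267.208 g/mol.
O contributes 3 × 15.999 = 47.997 g per mole.
47.997/267.208 = 0.1796 → 17.96%.

17.96 mass %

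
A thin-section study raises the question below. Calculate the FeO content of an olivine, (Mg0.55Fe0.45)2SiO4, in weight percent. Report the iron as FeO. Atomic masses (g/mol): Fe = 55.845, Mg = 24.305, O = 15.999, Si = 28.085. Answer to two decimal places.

38.24 wt%

Formula mass = 169.077 g/mol.
0.90 Fe → 0.9000 mol FeO per formula unit; M(FeO) = 71.844, so FeO mass = 64.660 g.
64.660/169.077 × 100 = 38.24 wt%.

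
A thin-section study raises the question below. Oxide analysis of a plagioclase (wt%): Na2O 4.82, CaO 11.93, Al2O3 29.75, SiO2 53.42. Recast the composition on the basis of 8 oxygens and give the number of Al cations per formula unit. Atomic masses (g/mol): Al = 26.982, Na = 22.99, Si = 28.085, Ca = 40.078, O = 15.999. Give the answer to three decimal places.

Na2O (M=61.979): mol = 0.07777; Na = 0.15554, O = 0.07777.
CaO (M=56.077): mol = 0.21274; Ca = 0.21274, O = 0.21274.
Al2O3 (M=101.961): mol = 0.29178; Al = 0.58356, O = 0.87534.
SiO2 (M=60.083): mol = 0.88910; Si = 0.88910, O = 1.77820.
ΣO = 2.94405; factor = 8/ΣO = 2.71735.
Al apfu = 0.58356 × 2.71735 = 1.586.

1.586 Al apfu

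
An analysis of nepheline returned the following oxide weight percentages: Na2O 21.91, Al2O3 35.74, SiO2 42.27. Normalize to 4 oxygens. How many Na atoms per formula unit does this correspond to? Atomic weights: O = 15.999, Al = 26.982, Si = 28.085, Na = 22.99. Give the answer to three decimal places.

1.006 Na apfu

Na2O (M=61.979): mol = 0.35351; Na = 0.70702, O = 0.35351.
Al2O3 (M=101.961): mol = 0.35053; Al = 0.70106, O = 1.05159.
SiO2 (M=60.083): mol = 0.70353; Si = 0.70353, O = 1.40706.
ΣO = 2.81216; factor = 4/ΣO = 1.42239.
Na apfu = 0.70702 × 1.42239 = 1.006.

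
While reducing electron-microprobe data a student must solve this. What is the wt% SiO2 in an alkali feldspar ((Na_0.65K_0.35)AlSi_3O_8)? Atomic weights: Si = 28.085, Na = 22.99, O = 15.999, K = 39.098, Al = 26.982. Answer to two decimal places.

M((Na_0.65K_0.35)AlSi_3O_8) = 267.857 g/mol; M(SiO2) = 60.083 g/mol.
Moles SiO2 per formula unit = 3 Si ÷ 1 = 3.0000.
SiO2 fraction = (3.0000 × 60.083) / 267.857 = 180.249/267.857 = 0.6729.

67.29 wt%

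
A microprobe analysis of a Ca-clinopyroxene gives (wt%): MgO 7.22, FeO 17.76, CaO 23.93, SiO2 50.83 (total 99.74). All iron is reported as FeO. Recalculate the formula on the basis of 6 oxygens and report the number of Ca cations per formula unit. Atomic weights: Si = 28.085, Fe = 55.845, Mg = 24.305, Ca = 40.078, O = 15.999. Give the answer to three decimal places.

MgO: 7.22/40.304 = 0.17914 mol → 0.17914 mol Mg, 0.17914 mol O.
FeO: 17.76/71.844 = 0.24720 mol → 0.24720 mol Fe, 0.24720 mol O.
CaO: 23.93/56.077 = 0.42673 mol → 0.42673 mol Ca, 0.42673 mol O.
SiO2: 50.83/60.083 = 0.84600 mol → 0.84600 mol Si, 1.69200 mol O.
Total oxygen = 2.54507 mol. Normalization factor = 6/2.54507 = 2.35750.
Ca per 6 O = 0.42673 × 2.35750 = 1.006.

1.006 Ca apfu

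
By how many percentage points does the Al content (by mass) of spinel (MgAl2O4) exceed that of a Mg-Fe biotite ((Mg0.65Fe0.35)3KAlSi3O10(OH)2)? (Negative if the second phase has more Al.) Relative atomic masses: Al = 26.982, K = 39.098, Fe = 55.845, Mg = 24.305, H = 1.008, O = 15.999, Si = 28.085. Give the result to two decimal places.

Al in MgAl2O4: molar mass 142.265 g/mol; 2×26.982 = 53.964 g → 37.93 wt%.
Al in (Mg0.65Fe0.35)3KAlSi3O10(OH)2: molar mass 450.371 g/mol; 1×26.982 = 26.982 g → 5.99 wt%.
Difference = 37.93 − 5.99 = 31.94 percentage points.

31.94 percentage points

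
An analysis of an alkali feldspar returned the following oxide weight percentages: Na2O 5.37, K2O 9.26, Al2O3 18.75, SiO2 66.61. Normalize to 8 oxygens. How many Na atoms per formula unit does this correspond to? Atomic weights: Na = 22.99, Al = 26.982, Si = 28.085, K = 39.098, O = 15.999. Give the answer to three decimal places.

0.469 Na apfu

Na2O (M=61.979): mol = 0.08664; Na = 0.17328, O = 0.08664.
K2O (M=94.195): mol = 0.09831; K = 0.19662, O = 0.09831.
Al2O3 (M=101.961): mol = 0.18389; Al = 0.36778, O = 0.55167.
SiO2 (M=60.083): mol = 1.10863; Si = 1.10863, O = 2.21726.
ΣO = 2.95388; factor = 8/ΣO = 2.70830.
Na apfu = 0.17328 × 2.70830 = 0.469.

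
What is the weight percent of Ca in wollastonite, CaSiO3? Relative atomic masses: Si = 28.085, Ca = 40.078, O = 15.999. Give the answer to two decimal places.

34.50 weight percent

Molar mass of CaSiO3: 1*40.078 + 1*28.085 + 3*15.999 = 116.160 g/mol.
Mass of Ca per formula unit: 1 × 40.078 = 40.078 g.
Weight fraction Ca = 40.078 / 116.160 = 0.3450.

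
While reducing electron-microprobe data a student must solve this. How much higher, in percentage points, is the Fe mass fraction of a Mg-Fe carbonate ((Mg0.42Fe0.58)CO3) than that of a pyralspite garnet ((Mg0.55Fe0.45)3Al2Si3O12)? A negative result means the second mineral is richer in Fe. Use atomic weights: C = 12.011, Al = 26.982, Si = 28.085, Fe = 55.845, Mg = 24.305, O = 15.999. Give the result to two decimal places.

14.65 percentage points

First mineral: 32.390 g Fe in 102.606 g formula = 31.57 wt% Fe.
Second mineral: 75.391 g Fe in 445.701 g formula = 16.92 wt% Fe.
31.57% − 16.92% gives a difference of 14.65 percentage points.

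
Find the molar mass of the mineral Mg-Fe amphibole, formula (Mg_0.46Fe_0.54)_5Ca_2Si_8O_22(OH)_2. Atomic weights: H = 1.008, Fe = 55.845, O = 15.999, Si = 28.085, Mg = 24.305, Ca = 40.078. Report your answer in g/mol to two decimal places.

Mg: 2.30 × 24.305 = 55.9015
Fe: 2.70 × 55.845 = 150.7815
Ca: 2 × 40.078 = 80.1560
Si: 8 × 28.085 = 224.6800
O: 24 × 15.999 = 383.9760
H: 2 × 1.008 = 2.0160
Summing the contributions gives the formula mass.

897.51 g/mol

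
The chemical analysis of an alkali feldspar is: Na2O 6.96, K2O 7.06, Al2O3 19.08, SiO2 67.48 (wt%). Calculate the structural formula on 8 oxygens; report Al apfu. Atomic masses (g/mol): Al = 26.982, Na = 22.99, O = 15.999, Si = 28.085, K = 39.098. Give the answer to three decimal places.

Na2O: 6.96/61.979 = 0.11230 mol → 0.22460 mol Na, 0.11230 mol O.
K2O: 7.06/94.195 = 0.07495 mol → 0.14990 mol K, 0.07495 mol O.
Al2O3: 19.08/101.961 = 0.18713 mol → 0.37426 mol Al, 0.56139 mol O.
SiO2: 67.48/60.083 = 1.12311 mol → 1.12311 mol Si, 2.24622 mol O.
Total oxygen = 2.99486 mol. Normalization factor = 8/2.99486 = 2.67124.
Al per 8 O = 0.37426 × 2.67124 = 1.000.

1.000 Al apfu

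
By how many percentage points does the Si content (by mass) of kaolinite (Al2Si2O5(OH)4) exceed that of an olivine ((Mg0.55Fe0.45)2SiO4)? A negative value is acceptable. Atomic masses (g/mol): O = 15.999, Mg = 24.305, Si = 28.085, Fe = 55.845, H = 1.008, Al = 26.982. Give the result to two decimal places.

5.15 percentage points

First mineral: 56.170 g Si in 258.157 g formula = 21.76 wt% Si.
Second mineral: 28.085 g Si in 169.077 g formula = 16.61 wt% Si.
21.76% − 16.61% gives a difference of 5.15 percentage points.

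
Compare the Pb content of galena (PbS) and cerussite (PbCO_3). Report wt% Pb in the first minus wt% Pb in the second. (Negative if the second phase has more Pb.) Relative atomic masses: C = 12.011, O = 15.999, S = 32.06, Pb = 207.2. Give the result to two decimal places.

9.06 percentage points

First mineral: 207.200 g Pb in 239.260 g formula = 86.60 wt% Pb.
Second mineral: 207.200 g Pb in 267.208 g formula = 77.54 wt% Pb.
86.60% − 77.54% gives a difference of 9.06 percentage points.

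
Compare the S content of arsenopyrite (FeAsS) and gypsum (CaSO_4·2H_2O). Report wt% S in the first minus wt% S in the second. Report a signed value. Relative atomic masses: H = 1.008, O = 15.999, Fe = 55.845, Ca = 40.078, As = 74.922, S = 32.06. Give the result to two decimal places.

1.07 percentage points

S in FeAsS: molar mass 162.827 g/mol; 1×32.06 = 32.060 g → 19.69 wt%.
S in CaSO_4·2H_2O: molar mass 172.164 g/mol; 1×32.06 = 32.060 g → 18.62 wt%.
Difference = 19.69 − 18.62 = 1.07 percentage points.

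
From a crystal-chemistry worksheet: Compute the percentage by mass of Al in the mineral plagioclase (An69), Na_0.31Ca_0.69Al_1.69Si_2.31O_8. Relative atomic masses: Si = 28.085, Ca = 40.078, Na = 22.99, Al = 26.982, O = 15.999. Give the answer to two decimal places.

16.69 wt%

M(Na_0.31Ca_0.69Al_1.69Si_2.31O_8) = 273.249 g/mol.
Al contributes 1.69 × 26.982 = 45.600 g per mole.
45.600/273.249 = 0.1669 → 16.69%.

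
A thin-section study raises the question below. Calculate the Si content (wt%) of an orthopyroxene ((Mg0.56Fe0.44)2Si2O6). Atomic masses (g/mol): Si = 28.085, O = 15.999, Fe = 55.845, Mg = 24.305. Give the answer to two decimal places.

24.58 wt%

Molar mass of (Mg0.56Fe0.44)2Si2O6: 1.12·24.305 + 0.88·55.845 + 2·28.085 + 6·15.999 = 228.529 g/mol.
Mass of Si per formula unit: 2 × 28.085 = 56.170 g.
Weight fraction Si = 56.170 / 228.529 = 0.2458.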